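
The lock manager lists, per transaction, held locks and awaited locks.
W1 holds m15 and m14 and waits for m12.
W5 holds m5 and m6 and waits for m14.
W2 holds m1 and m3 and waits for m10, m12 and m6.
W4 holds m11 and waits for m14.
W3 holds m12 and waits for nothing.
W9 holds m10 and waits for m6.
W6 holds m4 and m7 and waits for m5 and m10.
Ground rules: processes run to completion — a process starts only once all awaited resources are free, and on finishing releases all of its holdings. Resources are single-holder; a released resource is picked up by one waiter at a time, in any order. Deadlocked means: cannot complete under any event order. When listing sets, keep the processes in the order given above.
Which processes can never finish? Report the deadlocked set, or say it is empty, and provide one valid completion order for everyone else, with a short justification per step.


The deadlocked set is empty.
Key observation: every chain of waits terminates; starting from the processes that wait on nothing, all the rest unlock in turn.
One completion order for the rest: W3, W1, W5, W9, W2, W4, W6.
Step-by-step check:
  W3: no waits; runs immediately, freeing m12
  W1 waits on m12 — all released -> runs and releases m15 and m14
  W5 waits on m14 — all released -> runs and releases m5 and m6
  W9 waits on m6 — all released -> runs and releases m10
  W2 waits on m10, m12 and m6 — all released -> runs and releases m1 and m3
  W4 waits on m14 — all released -> runs and releases m11
  W6 waits on m5 and m10 — all released -> runs and releases m4 and m7


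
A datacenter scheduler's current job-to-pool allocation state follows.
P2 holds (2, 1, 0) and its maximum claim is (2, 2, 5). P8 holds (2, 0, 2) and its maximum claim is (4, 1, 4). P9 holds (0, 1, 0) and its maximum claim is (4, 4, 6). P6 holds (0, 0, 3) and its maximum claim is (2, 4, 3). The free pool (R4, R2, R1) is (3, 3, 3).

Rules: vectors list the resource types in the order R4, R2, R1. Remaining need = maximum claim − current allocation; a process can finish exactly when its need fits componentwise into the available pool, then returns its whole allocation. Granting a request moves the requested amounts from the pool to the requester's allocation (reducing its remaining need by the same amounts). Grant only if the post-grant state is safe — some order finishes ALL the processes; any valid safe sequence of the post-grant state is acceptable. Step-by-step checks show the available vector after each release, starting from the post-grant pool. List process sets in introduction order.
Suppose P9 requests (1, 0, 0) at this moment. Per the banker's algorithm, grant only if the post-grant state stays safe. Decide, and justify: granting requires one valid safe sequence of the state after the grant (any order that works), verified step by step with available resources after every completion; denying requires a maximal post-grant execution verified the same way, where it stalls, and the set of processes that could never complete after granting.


GRANT — the state after the grant stays safe, e.g. via P8, P2, P6, P9.
Key observation: after the grant the pool drops to (2, 3, 3), which still lets P8 finish first and unwind the rest.
Step-by-step check of the post-grant state:
  pool = (2, 3, 3)
  P8: need (2, 1, 2) fits (2, 3, 3); releases (2, 0, 2), pool now (4, 3, 5)
  P2: need (0, 1, 5) fits (4, 3, 5); releases (2, 1, 0), pool now (6, 4, 5)
  P6: need (2, 4, 0) fits (6, 4, 5); releases (0, 0, 3), pool now (6, 4, 8)
  P9: need (3, 3, 6) fits (6, 4, 8); releases (1, 1, 0), pool now (7, 5, 8)


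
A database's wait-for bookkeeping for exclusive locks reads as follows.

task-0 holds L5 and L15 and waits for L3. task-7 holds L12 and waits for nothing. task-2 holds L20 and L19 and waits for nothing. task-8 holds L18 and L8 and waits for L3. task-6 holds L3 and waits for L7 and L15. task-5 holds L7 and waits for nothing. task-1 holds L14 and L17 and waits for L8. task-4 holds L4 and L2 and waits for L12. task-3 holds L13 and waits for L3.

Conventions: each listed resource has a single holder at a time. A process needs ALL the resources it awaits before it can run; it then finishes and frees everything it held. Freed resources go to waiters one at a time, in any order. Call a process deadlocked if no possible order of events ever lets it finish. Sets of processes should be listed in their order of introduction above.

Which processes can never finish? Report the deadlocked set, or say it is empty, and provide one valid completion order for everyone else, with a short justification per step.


Deadlocked set: task-0, task-8, task-6, task-1 and task-3.
Key observation: task-0 -> task-6 -> task-0 is a circular wait — nothing in it can go first; task-8, task-1 and task-3 wait into the deadlock from upstream.
A valid finishing order for the others: task-7, task-2, task-5, task-4.
Walking it through:
  run task-7 (it waits on nothing); releases L12
  run task-2 (it waits on nothing); releases L20 and L19
  run task-5 (it waits on nothing); releases L7
  task-4: everything it awaited (L12) is free; runs, freeing L4 and L2


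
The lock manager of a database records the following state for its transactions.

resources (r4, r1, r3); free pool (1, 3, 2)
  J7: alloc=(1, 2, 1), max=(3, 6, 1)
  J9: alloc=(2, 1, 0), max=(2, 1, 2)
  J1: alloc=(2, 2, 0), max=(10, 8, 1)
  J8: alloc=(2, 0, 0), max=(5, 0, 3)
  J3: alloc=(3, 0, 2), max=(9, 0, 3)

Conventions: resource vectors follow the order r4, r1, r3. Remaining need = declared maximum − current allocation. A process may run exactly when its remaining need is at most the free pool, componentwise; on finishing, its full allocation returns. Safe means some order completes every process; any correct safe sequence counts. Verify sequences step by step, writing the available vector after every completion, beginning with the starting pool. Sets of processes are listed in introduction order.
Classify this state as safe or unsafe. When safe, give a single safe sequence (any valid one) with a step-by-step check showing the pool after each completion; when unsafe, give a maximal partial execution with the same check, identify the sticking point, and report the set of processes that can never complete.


The state is SAFE; one workable sequence: J9, J7, J8, J3, J1.
Key observation: reading the order forward, J9 is the first process whose need (0, 0, 2) meets the free pool (1, 3, 2) exactly on a resource it requests.
Step-by-step check:
  pool = (1, 3, 2)
  run J9 (needs (0, 0, 2), free (1, 3, 2)); after release of (2, 1, 0) the pool is (3, 4, 2)
  run J7 (needs (2, 4, 0), free (3, 4, 2)); after release of (1, 2, 1) the pool is (4, 6, 3)
  run J8 (needs (3, 0, 3), free (4, 6, 3)); after release of (2, 0, 0) the pool is (6, 6, 3)
  run J3 (needs (6, 0, 1), free (6, 6, 3)); after release of (3, 0, 2) the pool is (9, 6, 5)
  run J1 (needs (8, 6, 1), free (9, 6, 5)); after release of (2, 2, 0) the pool is (11, 8, 5)


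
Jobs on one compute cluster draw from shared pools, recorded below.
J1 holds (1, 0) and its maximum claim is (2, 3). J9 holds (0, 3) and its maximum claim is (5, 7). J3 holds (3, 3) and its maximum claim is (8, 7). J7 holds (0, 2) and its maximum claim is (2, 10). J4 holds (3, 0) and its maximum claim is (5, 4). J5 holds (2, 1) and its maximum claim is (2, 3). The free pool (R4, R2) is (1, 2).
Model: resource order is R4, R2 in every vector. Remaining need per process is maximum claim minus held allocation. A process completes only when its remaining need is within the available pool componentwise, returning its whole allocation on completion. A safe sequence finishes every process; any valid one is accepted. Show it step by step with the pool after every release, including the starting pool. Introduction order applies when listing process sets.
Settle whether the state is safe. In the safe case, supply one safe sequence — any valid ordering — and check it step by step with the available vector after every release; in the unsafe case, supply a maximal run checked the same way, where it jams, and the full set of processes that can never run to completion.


UNSAFE.
Key observation: even finishing J5, J1 leaves just (4, 3) free — too little R2 for any of the remaining processes.
The run J5, J1 cannot be extended any further. Verifying each step:
  pool = (1, 2)
  run J5 (needs (0, 2), free (1, 2)); after release of (2, 1) the pool is (3, 3)
  run J1 (needs (1, 3), free (3, 3)); after release of (1, 0) the pool is (4, 3)
  blocked: J9 wants (5, 4), pool (4, 3) — not enough R4 and R2
  blocked: J3 wants (5, 4), pool (4, 3) — not enough R4 and R2
  blocked: J7 wants (2, 8), pool (4, 3) — not enough R2
  blocked: J4 wants (2, 4), pool (4, 3) — not enough R2
Permanently blocked: J9, J3, J7 and J4.


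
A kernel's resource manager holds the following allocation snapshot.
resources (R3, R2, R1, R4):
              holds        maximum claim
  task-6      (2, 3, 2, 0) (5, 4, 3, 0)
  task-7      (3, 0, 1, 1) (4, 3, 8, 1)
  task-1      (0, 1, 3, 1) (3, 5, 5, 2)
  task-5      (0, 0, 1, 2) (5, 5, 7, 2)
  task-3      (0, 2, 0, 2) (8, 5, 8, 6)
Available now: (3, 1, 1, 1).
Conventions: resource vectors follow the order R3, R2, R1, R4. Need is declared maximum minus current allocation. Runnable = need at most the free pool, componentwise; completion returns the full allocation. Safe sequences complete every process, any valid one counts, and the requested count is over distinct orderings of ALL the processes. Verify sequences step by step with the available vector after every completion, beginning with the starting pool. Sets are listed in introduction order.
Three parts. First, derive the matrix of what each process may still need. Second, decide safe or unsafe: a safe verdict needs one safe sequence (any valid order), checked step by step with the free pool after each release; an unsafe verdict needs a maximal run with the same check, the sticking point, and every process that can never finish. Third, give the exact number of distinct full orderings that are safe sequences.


(1) Need matrix, components ordered R3, R2, R1, R4:
  task-6: (3, 1, 1, 0)
  task-7: (1, 3, 7, 0)
  task-1: (3, 4, 2, 1)
  task-5: (5, 5, 6, 0)
  task-3: (8, 3, 8, 4)
(2) SAFE, for example via the order task-6, task-1, task-5, task-7, task-3.
Key observation: reading the order forward, task-6 is the first process whose need (3, 1, 1, 0) meets the free pool (3, 1, 1, 1) exactly on a resource it requests.
Step-by-step check:
  pool = (3, 1, 1, 1)
  run task-6 (needs (3, 1, 1, 0), free (3, 1, 1, 1)); after release of (2, 3, 2, 0) the pool is (5, 4, 3, 1)
  run task-1 (needs (3, 4, 2, 1), free (5, 4, 3, 1)); after release of (0, 1, 3, 1) the pool is (5, 5, 6, 2)
  run task-5 (needs (5, 5, 6, 0), free (5, 5, 6, 2)); after release of (0, 0, 1, 2) the pool is (5, 5, 7, 4)
  run task-7 (needs (1, 3, 7, 0), free (5, 5, 7, 4)); after release of (3, 0, 1, 1) the pool is (8, 5, 8, 5)
  run task-3 (needs (8, 3, 8, 4), free (8, 5, 8, 5)); after release of (0, 2, 0, 2) the pool is (8, 7, 8, 7)
(3) The exact count: 1 of the possible complete orderings is a safe sequence.


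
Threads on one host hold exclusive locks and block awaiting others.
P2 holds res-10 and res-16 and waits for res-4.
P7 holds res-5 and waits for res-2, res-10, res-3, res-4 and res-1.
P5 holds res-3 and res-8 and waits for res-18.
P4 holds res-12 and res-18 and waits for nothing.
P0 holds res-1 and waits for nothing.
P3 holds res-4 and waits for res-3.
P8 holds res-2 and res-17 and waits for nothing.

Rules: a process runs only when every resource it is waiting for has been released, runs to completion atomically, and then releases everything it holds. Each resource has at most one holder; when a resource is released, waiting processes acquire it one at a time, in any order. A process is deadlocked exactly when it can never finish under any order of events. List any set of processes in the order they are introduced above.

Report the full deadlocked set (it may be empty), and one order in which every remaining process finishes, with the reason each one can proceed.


The deadlocked set is empty.
Key observation: the waits form no ring: some process can always run, and its releases unblock the others one by one.
A valid finishing order for the others: P4, P8, P5, P3, P0, P2, P7.
Step-by-step check:
  P4 waits on nothing -> runs at once and releases res-12 and res-18
  P8 waits on nothing -> runs at once and releases res-2 and res-17
  run P5 (all its waits — res-18 — are resolved); releases res-3 and res-8
  run P3 (all its waits — res-3 — are resolved); releases res-4
  P0 waits on nothing -> runs at once and releases res-1
  run P2 (all its waits — res-4 — are resolved); releases res-10 and res-16
  run P7 (all its waits — res-2, res-10, res-3, res-4 and res-1 — are resolved); releases res-5


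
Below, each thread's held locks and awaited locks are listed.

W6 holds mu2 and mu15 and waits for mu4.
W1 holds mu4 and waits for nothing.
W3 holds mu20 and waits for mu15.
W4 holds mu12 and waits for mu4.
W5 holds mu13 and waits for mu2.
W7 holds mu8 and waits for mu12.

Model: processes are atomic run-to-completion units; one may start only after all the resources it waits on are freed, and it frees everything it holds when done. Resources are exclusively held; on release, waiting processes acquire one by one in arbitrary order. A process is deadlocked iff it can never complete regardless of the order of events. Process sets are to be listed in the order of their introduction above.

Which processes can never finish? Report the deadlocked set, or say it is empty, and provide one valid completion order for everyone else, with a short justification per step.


The deadlocked set is empty.
Key observation: every chain of waits terminates; starting from the processes that wait on nothing, all the rest unlock in turn.
The rest can finish in the order W1, W6, W3, W5, W4, W7.
Check, step by step:
  run W1 (it waits on nothing); releases mu4
  W6: everything it awaited (mu4) is free; runs, freeing mu2 and mu15
  W3: everything it awaited (mu15) is free; runs, freeing mu20
  W5: everything it awaited (mu2) is free; runs, freeing mu13
  W4: everything it awaited (mu4) is free; runs, freeing mu12
  W7: everything it awaited (mu12) is free; runs, freeing mu8


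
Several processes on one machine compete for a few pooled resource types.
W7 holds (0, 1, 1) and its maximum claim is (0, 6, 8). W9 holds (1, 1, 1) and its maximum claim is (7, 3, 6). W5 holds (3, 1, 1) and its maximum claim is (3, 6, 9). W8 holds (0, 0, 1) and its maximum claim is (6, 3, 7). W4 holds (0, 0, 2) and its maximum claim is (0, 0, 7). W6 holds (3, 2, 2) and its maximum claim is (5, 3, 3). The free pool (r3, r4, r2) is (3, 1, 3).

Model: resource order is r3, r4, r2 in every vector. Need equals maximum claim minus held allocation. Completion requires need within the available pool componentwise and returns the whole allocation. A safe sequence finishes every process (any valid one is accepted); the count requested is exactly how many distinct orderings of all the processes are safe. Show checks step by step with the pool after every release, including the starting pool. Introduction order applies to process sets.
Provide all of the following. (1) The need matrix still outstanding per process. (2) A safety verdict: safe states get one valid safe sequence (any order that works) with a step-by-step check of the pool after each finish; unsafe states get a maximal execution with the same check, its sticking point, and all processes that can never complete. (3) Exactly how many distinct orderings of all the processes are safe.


(1) Need matrix, components ordered r3, r4, r2:
  W7: (0, 5, 7)
  W9: (6, 2, 5)
  W5: (0, 5, 8)
  W8: (6, 3, 6)
  W4: (0, 0, 5)
  W6: (2, 1, 1)
(2) UNSAFE — no complete ordering exists.
Key observation: no order helps: past W6, W9, W8, W4, the free pool tops out at (7, 4, 9), below what each blocked process needs in r4.
A maximal execution: W6, W9, W8, W4 — then nothing else fits. Step-by-step check:
  pool = (3, 1, 3)
  W6: need (2, 1, 1) fits (3, 1, 3); releases (3, 2, 2), pool now (6, 3, 5)
  W9: need (6, 2, 5) fits (6, 3, 5); releases (1, 1, 1), pool now (7, 4, 6)
  W8: need (6, 3, 6) fits (7, 4, 6); releases (0, 0, 1), pool now (7, 4, 7)
  W4: need (0, 0, 5) fits (7, 4, 7); releases (0, 0, 2), pool now (7, 4, 9)
  blocked: W7 wants (0, 5, 7), pool (7, 4, 9) — not enough r4
  blocked: W5 wants (0, 5, 8), pool (7, 4, 9) — not enough r4
Processes that can never finish: W7 and W5.
(3) Precisely 0 of the possible complete orderings are safe sequences.


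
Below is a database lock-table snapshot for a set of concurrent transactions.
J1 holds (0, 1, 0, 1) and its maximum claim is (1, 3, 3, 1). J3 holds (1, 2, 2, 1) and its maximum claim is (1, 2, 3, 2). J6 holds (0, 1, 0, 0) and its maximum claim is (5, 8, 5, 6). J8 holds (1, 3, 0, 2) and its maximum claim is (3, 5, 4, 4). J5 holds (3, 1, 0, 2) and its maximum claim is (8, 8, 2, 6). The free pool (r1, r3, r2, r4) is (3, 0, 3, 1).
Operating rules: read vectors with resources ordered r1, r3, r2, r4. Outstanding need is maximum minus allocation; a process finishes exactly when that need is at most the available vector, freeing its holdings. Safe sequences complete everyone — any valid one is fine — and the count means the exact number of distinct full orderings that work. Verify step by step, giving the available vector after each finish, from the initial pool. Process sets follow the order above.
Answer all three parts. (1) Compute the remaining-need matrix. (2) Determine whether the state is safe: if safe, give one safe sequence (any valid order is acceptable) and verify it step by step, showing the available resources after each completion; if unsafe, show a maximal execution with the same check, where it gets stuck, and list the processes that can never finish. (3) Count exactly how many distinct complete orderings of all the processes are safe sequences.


(1) Outstanding need per process (order r1, r3, r2, r4):
  J1: (1, 2, 3, 0)
  J3: (0, 0, 1, 1)
  J6: (5, 7, 5, 6)
  J8: (2, 2, 4, 2)
  J5: (5, 7, 2, 4)
(2) The state is UNSAFE.
Key observation: after J3, J8, J1 complete, (5, 6, 5, 5) is the best the pool ever gets, yet each leftover process wants more r3.
A maximal execution: J3, J8, J1 — then nothing else fits. Walking it through:
  pool = (3, 0, 3, 1)
  J3 needs (0, 0, 1, 1) <= (3, 0, 3, 1) -> finishes; pool += (1, 2, 2, 1) = (4, 2, 5, 2)
  J8 needs (2, 2, 4, 2) <= (4, 2, 5, 2) -> finishes; pool += (1, 3, 0, 2) = (5, 5, 5, 4)
  J1 needs (1, 2, 3, 0) <= (5, 5, 5, 4) -> finishes; pool += (0, 1, 0, 1) = (5, 6, 5, 5)
  blocked: J6 wants (5, 7, 5, 6), pool (5, 6, 5, 5) — not enough r3 and r4
  blocked: J5 wants (5, 7, 2, 4), pool (5, 6, 5, 5) — not enough r3
Permanently blocked: J6 and J5.
(3) The exact count: 0 of the possible complete orderings are safe sequences.


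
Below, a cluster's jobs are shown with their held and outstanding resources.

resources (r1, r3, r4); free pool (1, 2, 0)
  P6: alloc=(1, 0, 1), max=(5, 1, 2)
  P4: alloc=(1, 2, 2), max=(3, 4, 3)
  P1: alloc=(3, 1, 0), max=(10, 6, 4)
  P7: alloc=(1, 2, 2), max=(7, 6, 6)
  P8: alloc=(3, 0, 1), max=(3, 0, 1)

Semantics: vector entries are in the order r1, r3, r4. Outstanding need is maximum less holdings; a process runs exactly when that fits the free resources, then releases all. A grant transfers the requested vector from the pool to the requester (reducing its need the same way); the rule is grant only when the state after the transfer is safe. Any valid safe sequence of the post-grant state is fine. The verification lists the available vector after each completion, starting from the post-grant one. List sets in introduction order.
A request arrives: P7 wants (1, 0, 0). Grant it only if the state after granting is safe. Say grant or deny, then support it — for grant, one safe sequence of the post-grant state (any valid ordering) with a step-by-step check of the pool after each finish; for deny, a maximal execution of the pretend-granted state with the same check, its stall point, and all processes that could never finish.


GRANT: granting preserves safety; a valid post-grant sequence is P8, P4, P6, P7, P1.
Key observation: after the grant the pool drops to (0, 2, 0), which still lets P8 finish first and unwind the rest.
Check on the post-grant state, step by step:
  pool = (0, 2, 0)
  P8 needs (0, 0, 0) <= (0, 2, 0) -> finishes; pool += (3, 0, 1) = (3, 2, 1)
  P4 needs (2, 2, 1) <= (3, 2, 1) -> finishes; pool += (1, 2, 2) = (4, 4, 3)
  P6 needs (4, 1, 1) <= (4, 4, 3) -> finishes; pool += (1, 0, 1) = (5, 4, 4)
  P7 needs (5, 4, 4) <= (5, 4, 4) -> finishes; pool += (2, 2, 2) = (7, 6, 6)
  P1 needs (7, 5, 4) <= (7, 6, 6) -> finishes; pool += (3, 1, 0) = (10, 7, 6)


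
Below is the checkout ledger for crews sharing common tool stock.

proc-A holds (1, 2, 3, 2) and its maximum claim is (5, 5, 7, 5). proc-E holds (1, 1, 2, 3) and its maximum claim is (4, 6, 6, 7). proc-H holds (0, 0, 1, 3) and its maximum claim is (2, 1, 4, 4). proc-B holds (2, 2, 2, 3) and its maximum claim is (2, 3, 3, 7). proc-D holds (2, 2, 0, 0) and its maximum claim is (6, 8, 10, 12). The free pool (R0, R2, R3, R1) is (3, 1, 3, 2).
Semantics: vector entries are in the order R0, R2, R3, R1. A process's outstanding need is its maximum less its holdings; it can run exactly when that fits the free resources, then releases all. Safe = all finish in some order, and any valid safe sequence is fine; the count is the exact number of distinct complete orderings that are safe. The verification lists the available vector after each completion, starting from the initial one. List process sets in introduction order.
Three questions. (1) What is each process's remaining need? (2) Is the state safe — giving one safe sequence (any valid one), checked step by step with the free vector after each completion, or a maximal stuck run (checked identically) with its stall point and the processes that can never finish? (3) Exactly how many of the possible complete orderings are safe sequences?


(1) Remaining need (order R0, R2, R3, R1):
  proc-A: (4, 3, 4, 3)
  proc-E: (3, 5, 4, 4)
  proc-H: (2, 1, 3, 1)
  proc-B: (0, 1, 1, 4)
  proc-D: (4, 6, 10, 12)
(2) SAFE, for example via the order proc-H, proc-B, proc-A, proc-E, proc-D.
Key observation: reading the order forward, proc-H is the first process whose need (2, 1, 3, 1) meets the free pool (3, 1, 3, 2) exactly on a resource it requests.
Check, step by step:
  pool = (3, 1, 3, 2)
  proc-H needs (2, 1, 3, 1) <= (3, 1, 3, 2) -> finishes; pool += (0, 0, 1, 3) = (3, 1, 4, 5)
  proc-B needs (0, 1, 1, 4) <= (3, 1, 4, 5) -> finishes; pool += (2, 2, 2, 3) = (5, 3, 6, 8)
  proc-A needs (4, 3, 4, 3) <= (5, 3, 6, 8) -> finishes; pool += (1, 2, 3, 2) = (6, 5, 9, 10)
  proc-E needs (3, 5, 4, 4) <= (6, 5, 9, 10) -> finishes; pool += (1, 1, 2, 3) = (7, 6, 11, 13)
  proc-D needs (4, 6, 10, 12) <= (7, 6, 11, 13) -> finishes; pool += (2, 2, 0, 0) = (9, 8, 11, 13)
(3) Precisely 1 of the possible complete orderings is a safe sequence.


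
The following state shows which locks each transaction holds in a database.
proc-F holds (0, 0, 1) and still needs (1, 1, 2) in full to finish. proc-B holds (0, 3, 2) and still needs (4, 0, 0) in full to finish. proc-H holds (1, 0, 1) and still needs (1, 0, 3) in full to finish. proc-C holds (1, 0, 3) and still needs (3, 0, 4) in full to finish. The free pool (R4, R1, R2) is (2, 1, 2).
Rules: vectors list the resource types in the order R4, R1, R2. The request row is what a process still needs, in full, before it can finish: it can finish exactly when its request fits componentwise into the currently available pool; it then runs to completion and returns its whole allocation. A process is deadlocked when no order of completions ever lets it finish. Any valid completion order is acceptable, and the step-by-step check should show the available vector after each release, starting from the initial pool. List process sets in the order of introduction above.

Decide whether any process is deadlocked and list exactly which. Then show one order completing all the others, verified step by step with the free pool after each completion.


Nothing here is deadlocked.
Key observation: proc-F fits the free pool immediately, and its release cascades until everyone finishes.
The rest can finish in the order proc-F, proc-H, proc-C, proc-B. Step-by-step check:
  pool = (2, 1, 2)
  proc-F needs (1, 1, 2) <= (2, 1, 2) -> finishes; pool += (0, 0, 1) = (2, 1, 3)
  proc-H needs (1, 0, 3) <= (2, 1, 3) -> finishes; pool += (1, 0, 1) = (3, 1, 4)
  proc-C needs (3, 0, 4) <= (3, 1, 4) -> finishes; pool += (1, 0, 3) = (4, 1, 7)
  proc-B needs (4, 0, 0) <= (4, 1, 7) -> finishes; pool += (0, 3, 2) = (4, 4, 9)


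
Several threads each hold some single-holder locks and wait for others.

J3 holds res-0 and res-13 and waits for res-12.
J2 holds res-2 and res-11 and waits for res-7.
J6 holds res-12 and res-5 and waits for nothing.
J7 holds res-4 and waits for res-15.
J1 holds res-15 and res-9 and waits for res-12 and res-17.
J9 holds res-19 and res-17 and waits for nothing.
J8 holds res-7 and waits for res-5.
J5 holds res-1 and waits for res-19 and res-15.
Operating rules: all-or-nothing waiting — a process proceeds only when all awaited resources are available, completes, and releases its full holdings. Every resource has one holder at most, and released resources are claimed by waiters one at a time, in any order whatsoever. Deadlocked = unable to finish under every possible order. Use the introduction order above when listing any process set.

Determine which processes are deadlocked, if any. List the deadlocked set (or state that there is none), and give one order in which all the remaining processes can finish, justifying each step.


The deadlocked set is empty.
Key observation: no waiting chain loops back on itself — every chain ends at a process that waits on nothing, so everyone eventually runs.
A valid finishing order for the others: J9, J6, J3, J1, J7, J8, J5, J2.
Step-by-step check:
  J9: no waits; runs immediately, freeing res-19 and res-17
  J6: no waits; runs immediately, freeing res-12 and res-5
  J3: everything it awaited (res-12) is free; runs, freeing res-0 and res-13
  J1: everything it awaited (res-12 and res-17) is free; runs, freeing res-15 and res-9
  J7: everything it awaited (res-15) is free; runs, freeing res-4
  J8: everything it awaited (res-5) is free; runs, freeing res-7
  J5: everything it awaited (res-19 and res-15) is free; runs, freeing res-1
  J2: everything it awaited (res-7) is free; runs, freeing res-2 and res-11


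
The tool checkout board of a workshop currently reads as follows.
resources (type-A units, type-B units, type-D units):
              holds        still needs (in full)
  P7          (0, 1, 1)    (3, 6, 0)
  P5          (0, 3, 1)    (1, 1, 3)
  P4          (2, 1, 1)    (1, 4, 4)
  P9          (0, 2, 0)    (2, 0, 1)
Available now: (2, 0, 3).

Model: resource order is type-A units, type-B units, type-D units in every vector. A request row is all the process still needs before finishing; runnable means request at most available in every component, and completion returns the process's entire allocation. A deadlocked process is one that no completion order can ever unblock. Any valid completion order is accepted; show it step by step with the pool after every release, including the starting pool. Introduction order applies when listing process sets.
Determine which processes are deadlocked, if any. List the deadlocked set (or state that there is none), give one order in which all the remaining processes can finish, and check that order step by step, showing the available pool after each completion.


No process is deadlocked.
Key observation: the pool covers P9 at once, and every later process fits after earlier releases.
A valid finishing order for the others: P9, P5, P4, P7. Walking it through:
  pool = (2, 0, 3)
  P9: need (2, 0, 1) fits (2, 0, 3); releases (0, 2, 0), pool now (2, 2, 3)
  P5: need (1, 1, 3) fits (2, 2, 3); releases (0, 3, 1), pool now (2, 5, 4)
  P4: need (1, 4, 4) fits (2, 5, 4); releases (2, 1, 1), pool now (4, 6, 5)
  P7: need (3, 6, 0) fits (4, 6, 5); releases (0, 1, 1), pool now (4, 7, 6)


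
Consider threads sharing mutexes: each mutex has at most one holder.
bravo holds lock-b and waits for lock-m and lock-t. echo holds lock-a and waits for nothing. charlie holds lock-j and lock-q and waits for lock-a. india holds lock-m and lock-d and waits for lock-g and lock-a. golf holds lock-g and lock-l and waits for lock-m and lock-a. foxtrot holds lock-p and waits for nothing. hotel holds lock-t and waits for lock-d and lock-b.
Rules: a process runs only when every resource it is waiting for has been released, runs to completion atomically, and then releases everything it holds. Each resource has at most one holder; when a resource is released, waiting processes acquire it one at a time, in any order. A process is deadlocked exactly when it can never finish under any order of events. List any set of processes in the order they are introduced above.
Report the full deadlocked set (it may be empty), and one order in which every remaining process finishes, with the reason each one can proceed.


Deadlocked: bravo, india, golf and hotel.
Key observation: along india -> golf -> india, each member waits on what the next one holds — a deadlock; bravo and hotel are caught in further circular waits.
The rest can finish in the order foxtrot, echo, charlie.
Step-by-step check:
  run foxtrot (it waits on nothing); releases lock-p
  run echo (it waits on nothing); releases lock-a
  charlie: everything it awaited (lock-a) is free; runs, freeing lock-j and lock-q


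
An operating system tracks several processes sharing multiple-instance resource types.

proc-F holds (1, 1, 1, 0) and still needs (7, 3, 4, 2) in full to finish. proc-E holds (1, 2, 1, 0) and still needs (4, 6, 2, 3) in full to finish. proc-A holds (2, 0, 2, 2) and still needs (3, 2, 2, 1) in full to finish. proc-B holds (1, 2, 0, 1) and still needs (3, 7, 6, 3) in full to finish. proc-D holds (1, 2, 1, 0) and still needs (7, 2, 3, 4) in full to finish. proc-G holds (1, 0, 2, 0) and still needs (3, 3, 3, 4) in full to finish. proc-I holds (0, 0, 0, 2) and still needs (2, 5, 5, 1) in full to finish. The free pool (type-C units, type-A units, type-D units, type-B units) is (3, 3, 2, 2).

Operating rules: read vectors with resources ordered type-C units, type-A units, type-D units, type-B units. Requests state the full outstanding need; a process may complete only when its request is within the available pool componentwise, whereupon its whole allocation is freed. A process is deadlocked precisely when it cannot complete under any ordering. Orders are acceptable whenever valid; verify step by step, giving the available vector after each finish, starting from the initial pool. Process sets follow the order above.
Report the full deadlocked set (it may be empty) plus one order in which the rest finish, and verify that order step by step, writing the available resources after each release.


Deadlocked: proc-F, proc-E, proc-B, proc-D and proc-I.
Key observation: after proc-A, proc-G the pool peaks at (6, 3, 6, 4), and each blocked process is short somewhere: proc-F on type-C units; proc-E on type-A units; proc-B on type-A units; proc-D on type-C units; proc-I on type-A units.
One completion order for the rest: proc-A, proc-G. Step-by-step check:
  pool = (3, 3, 2, 2)
  run proc-A (needs (3, 2, 2, 1), free (3, 3, 2, 2)); after release of (2, 0, 2, 2) the pool is (5, 3, 4, 4)
  run proc-G (needs (3, 3, 3, 4), free (5, 3, 4, 4)); after release of (1, 0, 2, 0) the pool is (6, 3, 6, 4)
The blocked processes can never fit:
  proc-F cannot run: need (7, 3, 4, 2) vs free (6, 3, 6, 4) (insufficient type-C units)
  proc-E cannot run: need (4, 6, 2, 3) vs free (6, 3, 6, 4) (insufficient type-A units)
  proc-B cannot run: need (3, 7, 6, 3) vs free (6, 3, 6, 4) (insufficient type-A units)
  proc-D cannot run: need (7, 2, 3, 4) vs free (6, 3, 6, 4) (insufficient type-C units)
  proc-I cannot run: need (2, 5, 5, 1) vs free (6, 3, 6, 4) (insufficient type-A units)


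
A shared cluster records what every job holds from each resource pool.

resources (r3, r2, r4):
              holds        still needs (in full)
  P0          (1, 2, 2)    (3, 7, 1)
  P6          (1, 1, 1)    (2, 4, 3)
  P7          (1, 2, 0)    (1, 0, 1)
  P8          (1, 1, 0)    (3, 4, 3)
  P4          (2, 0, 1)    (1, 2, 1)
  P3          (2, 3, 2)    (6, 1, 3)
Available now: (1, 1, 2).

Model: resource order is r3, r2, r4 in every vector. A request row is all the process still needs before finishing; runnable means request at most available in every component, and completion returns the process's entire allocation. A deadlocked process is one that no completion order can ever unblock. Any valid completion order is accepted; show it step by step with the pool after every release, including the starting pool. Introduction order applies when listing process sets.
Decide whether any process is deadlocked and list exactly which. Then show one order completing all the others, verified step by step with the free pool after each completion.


Deadlocked: P0, P6, P8 and P3.
Key observation: after P7, P4 the pool peaks at (4, 3, 3), and each blocked process is short somewhere: P0 on r2; P6 on r2; P8 on r2; P3 on r3.
The rest can finish in the order P7, P4. Verifying each step:
  pool = (1, 1, 2)
  P7 needs (1, 0, 1) <= (1, 1, 2) -> finishes; pool += (1, 2, 0) = (2, 3, 2)
  P4 needs (1, 2, 1) <= (2, 3, 2) -> finishes; pool += (2, 0, 1) = (4, 3, 3)
None of the blocked processes ever fits:
  P0 still needs (3, 7, 1) but only (4, 3, 3) is free — short on r2
  P6 still needs (2, 4, 3) but only (4, 3, 3) is free — short on r2
  P8 still needs (3, 4, 3) but only (4, 3, 3) is free — short on r2
  P3 still needs (6, 1, 3) but only (4, 3, 3) is free — short on r3


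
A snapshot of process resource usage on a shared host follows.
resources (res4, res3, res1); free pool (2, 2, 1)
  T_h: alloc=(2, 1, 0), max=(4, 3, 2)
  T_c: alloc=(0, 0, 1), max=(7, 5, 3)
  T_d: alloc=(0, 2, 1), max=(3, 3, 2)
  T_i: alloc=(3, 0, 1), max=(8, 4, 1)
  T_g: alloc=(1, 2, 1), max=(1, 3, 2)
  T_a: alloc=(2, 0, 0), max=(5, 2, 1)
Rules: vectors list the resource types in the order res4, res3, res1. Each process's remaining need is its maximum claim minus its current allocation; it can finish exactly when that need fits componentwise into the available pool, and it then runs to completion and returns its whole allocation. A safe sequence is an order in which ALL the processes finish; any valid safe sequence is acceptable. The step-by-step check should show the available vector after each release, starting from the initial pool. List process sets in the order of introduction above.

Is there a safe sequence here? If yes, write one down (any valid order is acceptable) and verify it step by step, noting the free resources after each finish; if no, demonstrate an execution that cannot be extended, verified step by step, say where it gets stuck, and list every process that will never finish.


SAFE. One safe sequence: T_g, T_h, T_d, T_i, T_c, T_a.
Key observation: at T_g the run first touches a limit — (0, 1, 1) against (2, 2, 1), exact on a resource it actually requests.
Step-by-step check:
  pool = (2, 2, 1)
  T_g needs (0, 1, 1) <= (2, 2, 1) -> finishes; pool += (1, 2, 1) = (3, 4, 2)
  T_h needs (2, 2, 2) <= (3, 4, 2) -> finishes; pool += (2, 1, 0) = (5, 5, 2)
  T_d needs (3, 1, 1) <= (5, 5, 2) -> finishes; pool += (0, 2, 1) = (5, 7, 3)
  T_i needs (5, 4, 0) <= (5, 7, 3) -> finishes; pool += (3, 0, 1) = (8, 7, 4)
  T_c needs (7, 5, 2) <= (8, 7, 4) -> finishes; pool += (0, 0, 1) = (8, 7, 5)
  T_a needs (3, 2, 1) <= (8, 7, 5) -> finishes; pool += (2, 0, 0) = (10, 7, 5)


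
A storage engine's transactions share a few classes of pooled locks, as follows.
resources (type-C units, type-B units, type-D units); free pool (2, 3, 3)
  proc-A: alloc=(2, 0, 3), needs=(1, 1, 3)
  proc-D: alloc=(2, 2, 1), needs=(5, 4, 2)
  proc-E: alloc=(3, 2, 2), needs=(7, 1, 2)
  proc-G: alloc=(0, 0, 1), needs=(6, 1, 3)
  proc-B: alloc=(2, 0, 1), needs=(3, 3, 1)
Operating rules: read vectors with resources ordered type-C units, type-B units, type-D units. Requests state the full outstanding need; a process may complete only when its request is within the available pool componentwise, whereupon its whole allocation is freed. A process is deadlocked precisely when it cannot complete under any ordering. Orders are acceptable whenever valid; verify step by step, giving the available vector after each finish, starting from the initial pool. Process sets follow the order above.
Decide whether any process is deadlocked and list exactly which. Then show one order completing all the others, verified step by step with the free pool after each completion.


Deadlocked: proc-D and proc-E.
Key observation: after proc-A, proc-B, proc-G the pool peaks at (6, 3, 8), and each blocked process is short somewhere: proc-D on type-B units; proc-E on type-C units.
A valid finishing order for the others: proc-A, proc-B, proc-G. Walking it through:
  pool = (2, 3, 3)
  proc-A needs (1, 1, 3) <= (2, 3, 3) -> finishes; pool += (2, 0, 3) = (4, 3, 6)
  proc-B needs (3, 3, 1) <= (4, 3, 6) -> finishes; pool += (2, 0, 1) = (6, 3, 7)
  proc-G needs (6, 1, 3) <= (6, 3, 7) -> finishes; pool += (0, 0, 1) = (6, 3, 8)
The blocked processes can never fit:
  proc-D still needs (5, 4, 2) but only (6, 3, 8) is free — short on type-B units
  proc-E still needs (7, 1, 2) but only (6, 3, 8) is free — short on type-C units


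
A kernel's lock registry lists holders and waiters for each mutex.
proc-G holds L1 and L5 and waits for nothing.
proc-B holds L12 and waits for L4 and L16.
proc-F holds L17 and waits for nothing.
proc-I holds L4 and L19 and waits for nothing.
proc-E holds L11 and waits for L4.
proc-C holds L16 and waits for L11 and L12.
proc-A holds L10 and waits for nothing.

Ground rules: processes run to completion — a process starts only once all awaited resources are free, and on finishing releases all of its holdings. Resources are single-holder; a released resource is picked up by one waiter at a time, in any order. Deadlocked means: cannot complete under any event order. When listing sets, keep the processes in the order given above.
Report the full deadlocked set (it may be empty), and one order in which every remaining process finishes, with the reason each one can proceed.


Deadlocked set: proc-B and proc-C.
Key observation: the knot is the closed ring of waits proc-B -> proc-C -> proc-B; no other process is dragged down with it.
The rest can finish in the order proc-I, proc-G, proc-E, proc-F, proc-A.
Walking it through:
  proc-I: no waits; runs immediately, freeing L4 and L19
  proc-G: no waits; runs immediately, freeing L1 and L5
  proc-E waits on L4 — all released -> runs and releases L11
  proc-F: no waits; runs immediately, freeing L17
  proc-A: no waits; runs immediately, freeing L10


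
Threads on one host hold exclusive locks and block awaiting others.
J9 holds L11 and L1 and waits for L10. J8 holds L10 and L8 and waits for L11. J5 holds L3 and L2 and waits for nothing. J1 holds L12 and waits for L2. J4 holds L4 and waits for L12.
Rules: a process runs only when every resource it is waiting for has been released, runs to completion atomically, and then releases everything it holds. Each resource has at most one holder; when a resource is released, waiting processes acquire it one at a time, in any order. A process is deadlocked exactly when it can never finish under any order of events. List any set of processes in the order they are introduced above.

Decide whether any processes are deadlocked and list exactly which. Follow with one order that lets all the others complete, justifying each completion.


Deadlocked set: J9 and J8.
Key observation: the knot is the closed ring of waits J9 -> J8 -> J9; no other process is dragged down with it.
One completion order for the rest: J5, J1, J4.
Verifying each step:
  J5: no waits; runs immediately, freeing L3 and L2
  J1: everything it awaited (L2) is free; runs, freeing L12
  J4: everything it awaited (L12) is free; runs, freeing L4
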